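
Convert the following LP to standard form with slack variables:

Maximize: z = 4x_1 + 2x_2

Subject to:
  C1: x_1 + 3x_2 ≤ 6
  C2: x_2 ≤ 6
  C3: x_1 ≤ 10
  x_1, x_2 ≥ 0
max z = 4x_1 + 2x_2

s.t.
  x_1 + 3x_2 + s1 = 6
  x_2 + s2 = 6
  x_1 + s3 = 10
  x_1, x_2, s1, s2, s3 ≥ 0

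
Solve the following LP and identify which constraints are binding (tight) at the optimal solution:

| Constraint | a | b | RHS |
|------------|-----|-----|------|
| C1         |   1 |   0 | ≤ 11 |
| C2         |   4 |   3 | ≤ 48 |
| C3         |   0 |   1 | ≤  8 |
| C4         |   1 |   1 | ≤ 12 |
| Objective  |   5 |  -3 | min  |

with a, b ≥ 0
Optimal: a = 0, b = 8
Binding: C3, a ≥ 0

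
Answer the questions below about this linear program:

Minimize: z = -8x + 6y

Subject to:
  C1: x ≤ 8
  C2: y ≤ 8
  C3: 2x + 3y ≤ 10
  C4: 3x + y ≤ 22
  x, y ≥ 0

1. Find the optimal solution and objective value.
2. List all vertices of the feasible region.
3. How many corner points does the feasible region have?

1. x = 5, y = 0, z = -40
2. (0, 0), (5, 0), (0, 3.333)
3. 3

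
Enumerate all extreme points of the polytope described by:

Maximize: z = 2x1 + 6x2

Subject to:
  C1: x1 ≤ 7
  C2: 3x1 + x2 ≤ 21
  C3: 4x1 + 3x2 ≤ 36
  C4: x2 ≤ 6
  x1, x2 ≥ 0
Each vertex is the intersection of two constraint boundaries that also satisfies all remaining constraints:
  x1 = 0 and x2 = 0 → (0, 0)
  x1 = 7 and 3x1 + x2 = 21 → (7, 0)
  3x1 + x2 = 21 and 4x1 + 3x2 = 36 → (5.4, 4.8)
  4x1 + 3x2 = 36 and x2 = 6 → (4.5, 6)
  x2 = 6 and x1 = 0 → (0, 6)

Vertices: (0, 0), (7, 0), (5.4, 4.8), (4.5, 6), (0, 6)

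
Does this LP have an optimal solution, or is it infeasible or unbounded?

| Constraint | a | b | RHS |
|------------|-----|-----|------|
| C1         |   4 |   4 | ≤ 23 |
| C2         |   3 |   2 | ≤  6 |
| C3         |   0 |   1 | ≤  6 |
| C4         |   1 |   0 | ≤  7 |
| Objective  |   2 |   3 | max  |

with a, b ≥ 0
The point (0, 3) satisfies every constraint, so the LP is feasible; the constraints give a ≤ 7 and b ≤ 6, which with a, b ≥ 0 keep the feasible region inside a bounded box. A feasible, bounded LP attains a finite optimum at a vertex.

Evaluating z = 2a + 3b at each vertex:
  (0, 0): z = 0
  (2, 0): z = 4
  (0, 3): z = 9

The LP has an optimal solution: (0, 3) with z = 9.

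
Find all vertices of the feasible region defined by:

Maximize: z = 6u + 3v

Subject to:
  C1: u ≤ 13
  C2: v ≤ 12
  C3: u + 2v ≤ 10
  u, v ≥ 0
Each vertex is the intersection of two constraint boundaries that also satisfies all remaining constraints:
  u = 0 and v = 0 → (0, 0)
  u + 2v = 10 and v = 0 → (10, 0)
  u + 2v = 10 and u = 0 → (0, 5)

Vertices: (0, 0), (10, 0), (0, 5)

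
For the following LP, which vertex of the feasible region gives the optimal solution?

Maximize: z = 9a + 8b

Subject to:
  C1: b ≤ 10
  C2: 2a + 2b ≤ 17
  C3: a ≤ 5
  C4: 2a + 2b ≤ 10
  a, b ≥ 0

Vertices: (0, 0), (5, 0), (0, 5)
Evaluating z = 9a + 8b at each vertex:
  (0, 0): z = 0
  (5, 0): z = 45
  (0, 5): z = 40

The largest value is z = 45, attained at (5, 0).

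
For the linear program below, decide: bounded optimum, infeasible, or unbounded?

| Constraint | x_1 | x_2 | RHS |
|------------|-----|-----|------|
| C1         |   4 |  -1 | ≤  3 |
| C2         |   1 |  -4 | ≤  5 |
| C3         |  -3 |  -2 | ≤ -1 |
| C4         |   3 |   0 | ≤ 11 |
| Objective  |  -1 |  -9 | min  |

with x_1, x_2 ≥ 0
Feasible point: (0, 1) satisfies every constraint, so the LP is feasible.
Direction d = (0, 1): for each constraint row a, a·d ≤ 0 —
  (4)(0) + (-1)(1) = -1 ≤ 0
  (1)(0) + (-4)(1) = -4 ≤ 0
  (-3)(0) + (-2)(1) = -2 ≤ 0
  (3)(0) + (0)(1) = 0 ≤ 0
and d ≥ 0, so (0, 1) + t·d stays feasible for every t ≥ 0. Along this ray z = -x_1 - 9x_2 changes by -9 per unit t, so z → −∞.

The LP is unbounded; z can be made arbitrarily small.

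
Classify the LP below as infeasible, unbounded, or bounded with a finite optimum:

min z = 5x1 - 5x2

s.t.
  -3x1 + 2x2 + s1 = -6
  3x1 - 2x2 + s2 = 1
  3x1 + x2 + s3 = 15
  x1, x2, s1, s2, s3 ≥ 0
The row 3x1 - 2x2 + s2 = 1 with s2 ≥ 0 requires 3x1 - 2x2 ≤ 1, while the row -3x1 + 2x2 + s1 = -6 with s1 ≥ 0 is equivalent to 3x1 - 2x2 ≥ 6. Together they would need 6 ≤ 3x1 - 2x2 ≤ 1, which is impossible since 6 > 1. No point satisfies all constraints.

Infeasible: no point satisfies all constraints simultaneously.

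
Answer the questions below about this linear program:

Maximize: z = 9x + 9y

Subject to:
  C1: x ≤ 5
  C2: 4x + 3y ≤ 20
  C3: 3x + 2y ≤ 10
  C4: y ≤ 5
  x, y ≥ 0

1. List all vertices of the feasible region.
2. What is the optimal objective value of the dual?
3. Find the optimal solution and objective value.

1. (0, 0), (3.333, 0), (0, 5)
2. 45 (by strong duality, equal to the primal optimum)
3. x = 0, y = 5, z = 45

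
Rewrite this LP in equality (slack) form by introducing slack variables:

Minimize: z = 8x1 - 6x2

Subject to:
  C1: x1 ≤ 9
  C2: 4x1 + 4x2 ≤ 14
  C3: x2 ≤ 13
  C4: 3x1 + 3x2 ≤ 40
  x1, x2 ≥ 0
min z = 8x1 - 6x2

s.t.
  x1 + s1 = 9
  4x1 + 4x2 + s2 = 14
  x2 + s3 = 13
  3x1 + 3x2 + s4 = 40
  x1, x2, s1, s2, s3, s4 ≥ 0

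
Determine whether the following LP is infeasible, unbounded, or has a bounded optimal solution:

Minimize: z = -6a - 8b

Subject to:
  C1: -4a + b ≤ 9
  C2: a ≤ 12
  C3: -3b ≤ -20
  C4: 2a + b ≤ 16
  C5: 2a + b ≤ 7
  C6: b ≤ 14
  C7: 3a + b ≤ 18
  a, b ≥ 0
The point (0, 7) satisfies every constraint, so the LP is feasible; the constraints give a ≤ 12 and b ≤ 14, which with a, b ≥ 0 keep the feasible region inside a bounded box. A feasible, bounded LP attains a finite optimum at a vertex.

Evaluating z = -6a - 8b at each vertex:
  (0, 6.667): z = -53.33
  (0.1667, 6.667): z = -54.33
  (0, 7): z = -56

The LP has an optimal solution: (0, 7) with z = -56.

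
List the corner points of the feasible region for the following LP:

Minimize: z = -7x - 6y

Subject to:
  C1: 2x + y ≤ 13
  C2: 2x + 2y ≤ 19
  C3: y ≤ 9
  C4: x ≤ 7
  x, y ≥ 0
Each vertex is the intersection of two constraint boundaries that also satisfies all remaining constraints:
  x = 0 and y = 0 → (0, 0)
  2x + y = 13 and y = 0 → (6.5, 0)
  2x + y = 13 and 2x + 2y = 19 → (3.5, 6)
  2x + 2y = 19 and y = 9 → (0.5, 9)
  y = 9 and x = 0 → (0, 9)

Vertices: (0, 0), (6.5, 0), (3.5, 6), (0.5, 9), (0, 9)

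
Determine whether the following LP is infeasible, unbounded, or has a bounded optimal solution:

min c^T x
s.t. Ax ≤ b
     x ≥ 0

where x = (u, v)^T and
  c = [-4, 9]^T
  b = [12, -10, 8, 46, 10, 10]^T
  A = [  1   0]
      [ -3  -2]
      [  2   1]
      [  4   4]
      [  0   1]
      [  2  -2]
The point (4, 0) satisfies every constraint, so the LP is feasible; the constraints give u ≤ 12 and v ≤ 10, which with u, v ≥ 0 keep the feasible region inside a bounded box. A feasible, bounded LP attains a finite optimum at a vertex.

Evaluating z = -4u + 9v at each vertex:
  (3.333, 0): z = -13.33
  (4, 0): z = -16
  (0, 8): z = 72
  (0, 5): z = 45

Bounded optimum: z* = -16 at (4, 0).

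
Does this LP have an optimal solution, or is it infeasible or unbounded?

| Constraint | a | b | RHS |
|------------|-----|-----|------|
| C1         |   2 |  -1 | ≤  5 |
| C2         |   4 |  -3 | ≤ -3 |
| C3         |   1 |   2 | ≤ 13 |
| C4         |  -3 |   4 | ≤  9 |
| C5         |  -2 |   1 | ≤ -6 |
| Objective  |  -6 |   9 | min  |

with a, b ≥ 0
C1 requires 2a - b ≤ 5, while C5 (-2a + b ≤ -6) is equivalent to 2a - b ≥ 6. Together they would need 6 ≤ 2a - b ≤ 5, which is impossible since 6 > 5. No point satisfies all constraints.

The feasible region is empty; the LP is infeasible.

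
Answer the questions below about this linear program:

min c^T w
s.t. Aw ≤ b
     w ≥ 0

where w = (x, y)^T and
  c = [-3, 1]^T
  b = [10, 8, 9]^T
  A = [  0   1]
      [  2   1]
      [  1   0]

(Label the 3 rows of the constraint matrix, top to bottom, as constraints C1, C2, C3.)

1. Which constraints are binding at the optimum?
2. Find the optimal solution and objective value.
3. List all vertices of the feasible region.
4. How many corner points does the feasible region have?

1. C2, y ≥ 0
2. x = 4, y = 0, z = -12
3. (0, 0), (4, 0), (0, 8)
4. 3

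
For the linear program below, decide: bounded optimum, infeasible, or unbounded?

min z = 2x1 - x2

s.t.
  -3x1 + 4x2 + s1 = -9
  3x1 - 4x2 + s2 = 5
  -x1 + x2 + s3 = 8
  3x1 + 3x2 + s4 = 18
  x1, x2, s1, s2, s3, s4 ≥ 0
The row 3x1 - 4x2 + s2 = 5 with s2 ≥ 0 requires 3x1 - 4x2 ≤ 5, while the row -3x1 + 4x2 + s1 = -9 with s1 ≥ 0 is equivalent to 3x1 - 4x2 ≥ 9. Together they would need 9 ≤ 3x1 - 4x2 ≤ 5, which is impossible since 9 > 5. No point satisfies all constraints.

Infeasible: no point satisfies all constraints simultaneously.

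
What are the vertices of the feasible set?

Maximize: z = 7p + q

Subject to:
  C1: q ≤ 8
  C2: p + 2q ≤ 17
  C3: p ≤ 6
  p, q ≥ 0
Each vertex is the intersection of two constraint boundaries that also satisfies all remaining constraints:
  p = 0 and q = 0 → (0, 0)
  p = 6 and q = 0 → (6, 0)
  p + 2q = 17 and p = 6 → (6, 5.5)
  q = 8 and p + 2q = 17 → (1, 8)
  q = 8 and p = 0 → (0, 8)

Vertices: (0, 0), (6, 0), (6, 5.5), (1, 8), (0, 8)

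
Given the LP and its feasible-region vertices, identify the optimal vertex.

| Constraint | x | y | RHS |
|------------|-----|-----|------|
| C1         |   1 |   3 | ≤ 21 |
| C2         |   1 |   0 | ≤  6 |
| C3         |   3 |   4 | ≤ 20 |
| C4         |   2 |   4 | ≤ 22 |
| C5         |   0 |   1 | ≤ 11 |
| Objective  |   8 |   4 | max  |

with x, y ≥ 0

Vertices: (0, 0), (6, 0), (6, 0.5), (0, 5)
(6, 0.5) with z = 50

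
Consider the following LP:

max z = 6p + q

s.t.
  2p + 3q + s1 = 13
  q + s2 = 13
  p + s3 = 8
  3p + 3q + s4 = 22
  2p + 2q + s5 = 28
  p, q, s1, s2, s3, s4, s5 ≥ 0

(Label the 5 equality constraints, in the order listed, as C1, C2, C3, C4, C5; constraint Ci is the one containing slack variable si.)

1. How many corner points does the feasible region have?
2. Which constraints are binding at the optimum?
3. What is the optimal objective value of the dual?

1. 3
2. C1, q ≥ 0
3. 39 (by strong duality, equal to the primal optimum)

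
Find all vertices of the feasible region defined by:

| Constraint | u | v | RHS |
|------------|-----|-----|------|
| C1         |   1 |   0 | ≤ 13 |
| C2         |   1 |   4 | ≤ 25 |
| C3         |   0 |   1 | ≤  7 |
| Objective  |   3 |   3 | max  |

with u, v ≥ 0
Each vertex is the intersection of two constraint boundaries that also satisfies all remaining constraints:
  u = 0 and v = 0 → (0, 0)
  u = 13 and v = 0 → (13, 0)
  u = 13 and u + 4v = 25 → (13, 3)
  u + 4v = 25 and u = 0 → (0, 6.25)

Vertices: (0, 0), (13, 0), (13, 3), (0, 6.25)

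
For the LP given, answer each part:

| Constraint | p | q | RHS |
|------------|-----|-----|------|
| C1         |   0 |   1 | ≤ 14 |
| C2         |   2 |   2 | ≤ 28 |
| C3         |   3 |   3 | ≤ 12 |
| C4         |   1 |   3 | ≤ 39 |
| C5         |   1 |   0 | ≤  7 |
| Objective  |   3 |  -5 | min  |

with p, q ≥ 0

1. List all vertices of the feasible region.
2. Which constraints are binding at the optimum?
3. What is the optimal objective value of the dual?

1. (0, 0), (4, 0), (0, 4)
2. C3, p ≥ 0
3. -20 (by strong duality, equal to the primal optimum)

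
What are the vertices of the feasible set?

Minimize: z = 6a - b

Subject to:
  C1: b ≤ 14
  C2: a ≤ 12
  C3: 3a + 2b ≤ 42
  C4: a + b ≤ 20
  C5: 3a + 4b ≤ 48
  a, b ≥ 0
Each vertex is the intersection of two constraint boundaries that also satisfies all remaining constraints:
  a = 0 and b = 0 → (0, 0)
  a = 12 and b = 0 → (12, 0)
  a = 12 and 3a + 2b = 42 → (12, 3)
  3a + 4b = 48 and a = 0 → (0, 12)

Vertices: (0, 0), (12, 0), (12, 3), (0, 12)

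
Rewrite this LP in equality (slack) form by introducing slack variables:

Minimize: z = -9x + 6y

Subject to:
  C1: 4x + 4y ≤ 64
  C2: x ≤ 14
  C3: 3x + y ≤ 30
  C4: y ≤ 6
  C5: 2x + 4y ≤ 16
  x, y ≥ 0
min z = -9x + 6y

s.t.
  4x + 4y + s1 = 64
  x + s2 = 14
  3x + y + s3 = 30
  y + s4 = 6
  2x + 4y + s5 = 16
  x, y, s1, s2, s3, s4, s5 ≥ 0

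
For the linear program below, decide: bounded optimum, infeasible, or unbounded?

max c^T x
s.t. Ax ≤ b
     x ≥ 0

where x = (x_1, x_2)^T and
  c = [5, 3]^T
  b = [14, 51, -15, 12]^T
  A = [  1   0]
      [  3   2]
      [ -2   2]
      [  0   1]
The point (14, 4.5) satisfies every constraint, so the LP is feasible; the constraints give x_1 ≤ 14 and x_2 ≤ 12, which with x_1, x_2 ≥ 0 keep the feasible region inside a bounded box. A feasible, bounded LP attains a finite optimum at a vertex.

Evaluating z = 5x_1 + 3x_2 at each vertex:
  (7.5, 0): z = 37.5
  (14, 0): z = 70
  (14, 4.5): z = 83.5
  (13.2, 5.7): z = 83.1

Feasible with finite optimum z* = 83.5 at (14, 4.5).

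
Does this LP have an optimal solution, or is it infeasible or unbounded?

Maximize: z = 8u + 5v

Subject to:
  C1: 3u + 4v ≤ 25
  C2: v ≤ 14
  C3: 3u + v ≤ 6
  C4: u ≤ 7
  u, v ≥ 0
The point (0, 6) satisfies every constraint, so the LP is feasible; the constraints give u ≤ 7 and v ≤ 14, which with u, v ≥ 0 keep the feasible region inside a bounded box. A feasible, bounded LP attains a finite optimum at a vertex.

Bounded optimum: z* = 30 at (0, 6).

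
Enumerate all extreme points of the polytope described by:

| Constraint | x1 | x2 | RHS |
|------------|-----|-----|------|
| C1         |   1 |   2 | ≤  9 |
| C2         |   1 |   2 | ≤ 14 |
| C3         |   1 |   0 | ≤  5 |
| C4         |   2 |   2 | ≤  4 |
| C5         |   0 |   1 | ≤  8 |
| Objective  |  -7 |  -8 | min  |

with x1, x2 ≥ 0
Each vertex is the intersection of two constraint boundaries that also satisfies all remaining constraints:
  x1 = 0 and x2 = 0 → (0, 0)
  2x1 + 2x2 = 4 and x2 = 0 → (2, 0)
  2x1 + 2x2 = 4 and x1 = 0 → (0, 2)

Vertices: (0, 0), (2, 0), (0, 2)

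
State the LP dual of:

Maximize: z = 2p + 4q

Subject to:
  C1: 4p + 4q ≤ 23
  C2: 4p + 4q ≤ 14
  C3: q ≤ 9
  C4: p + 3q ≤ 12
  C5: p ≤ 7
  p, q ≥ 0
Minimize: z = 23y1 + 14y2 + 9y3 + 12y4 + 7y5

Subject to:
  C1: -4y1 - 4y2 - y4 - y5 ≤ -2
  C2: -4y1 - 4y2 - y3 - 3y4 ≤ -4
  y1, y2, y3, y4, y5 ≥ 0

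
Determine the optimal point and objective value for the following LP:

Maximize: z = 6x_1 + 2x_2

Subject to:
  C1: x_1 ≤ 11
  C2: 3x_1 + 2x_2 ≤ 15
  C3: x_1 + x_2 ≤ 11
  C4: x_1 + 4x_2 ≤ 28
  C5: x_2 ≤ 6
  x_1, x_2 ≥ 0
Each vertex is the intersection of two constraint boundaries that also satisfies all remaining constraints:
  x_1 = 0 and x_2 = 0 → (0, 0)
  3x_1 + 2x_2 = 15 and x_2 = 0 → (5, 0)
  3x_1 + 2x_2 = 15 and x_2 = 6 → (1, 6)
  x_2 = 6 and x_1 = 0 → (0, 6)

Evaluating z = 6x_1 + 2x_2 at each vertex:
  (0, 0): z = 0
  (5, 0): z = 30
  (1, 6): z = 18
  (0, 6): z = 12

The maximum is at (5, 0) with z = 30.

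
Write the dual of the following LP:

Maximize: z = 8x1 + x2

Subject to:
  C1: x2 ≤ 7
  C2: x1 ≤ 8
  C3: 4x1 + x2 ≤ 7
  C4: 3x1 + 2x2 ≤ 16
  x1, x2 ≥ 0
Minimize: z = 7y1 + 8y2 + 7y3 + 16y4

Subject to:
  C1: -y2 - 4y3 - 3y4 ≤ -8
  C2: -y1 - y3 - 2y4 ≤ -1
  y1, y2, y3, y4 ≥ 0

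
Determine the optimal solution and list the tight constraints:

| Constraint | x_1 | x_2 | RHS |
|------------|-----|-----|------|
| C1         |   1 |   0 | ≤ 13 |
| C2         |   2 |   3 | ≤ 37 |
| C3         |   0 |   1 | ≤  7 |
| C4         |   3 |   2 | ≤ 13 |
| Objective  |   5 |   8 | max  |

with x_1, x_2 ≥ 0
Optimal: x_1 = 0, x_2 = 6.5
Slack at optimum:
  C1: slack = 13
  C2: slack = 17.5
  C3: slack = 0.5
  C4: slack = 0 (binding)
  x_1 ≥ 0: x_1 = 0 (binding)
  x_2 ≥ 0: x_2 = 6.5
Binding constraints: C4, x_1 ≥ 0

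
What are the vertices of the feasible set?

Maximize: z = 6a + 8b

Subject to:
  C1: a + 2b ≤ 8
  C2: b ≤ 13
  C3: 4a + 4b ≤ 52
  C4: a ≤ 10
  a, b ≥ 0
Each vertex is the intersection of two constraint boundaries that also satisfies all remaining constraints:
  a = 0 and b = 0 → (0, 0)
  a + 2b = 8 and b = 0 → (8, 0)
  a + 2b = 8 and a = 0 → (0, 4)

Vertices: (0, 0), (8, 0), (0, 4)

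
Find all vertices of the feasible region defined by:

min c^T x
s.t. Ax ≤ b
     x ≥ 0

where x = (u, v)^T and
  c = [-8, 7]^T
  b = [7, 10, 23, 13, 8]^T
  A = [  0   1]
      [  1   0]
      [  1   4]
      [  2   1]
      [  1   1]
Each vertex is the intersection of two constraint boundaries that also satisfies all remaining constraints:
  u = 0 and v = 0 → (0, 0)
  2u + v = 13 and v = 0 → (6.5, 0)
  2u + v = 13 and u + v = 8 → (5, 3)
  u + 4v = 23 and u + v = 8 → (3, 5)
  u + 4v = 23 and u = 0 → (0, 5.75)

Vertices: (0, 0), (6.5, 0), (5, 3), (3, 5), (0, 5.75)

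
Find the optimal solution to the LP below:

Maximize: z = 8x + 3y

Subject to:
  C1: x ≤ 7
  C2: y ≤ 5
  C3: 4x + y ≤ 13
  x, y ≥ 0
Each vertex is the intersection of two constraint boundaries that also satisfies all remaining constraints:
  x = 0 and y = 0 → (0, 0)
  4x + y = 13 and y = 0 → (3.25, 0)
  y = 5 and 4x + y = 13 → (2, 5)
  y = 5 and x = 0 → (0, 5)

Evaluating z = 8x + 3y at each vertex:
  (0, 0): z = 0
  (3.25, 0): z = 26
  (2, 5): z = 31
  (0, 5): z = 15

The maximum is at (2, 5) with z = 31.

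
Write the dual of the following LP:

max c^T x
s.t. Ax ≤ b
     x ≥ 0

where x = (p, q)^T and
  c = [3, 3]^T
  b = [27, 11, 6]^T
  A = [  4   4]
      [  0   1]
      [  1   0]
Minimize: z = 27y1 + 11y2 + 6y3

Subject to:
  C1: -4y1 - y3 ≤ -3
  C2: -4y1 - y2 ≤ -3
  y1, y2, y3 ≥ 0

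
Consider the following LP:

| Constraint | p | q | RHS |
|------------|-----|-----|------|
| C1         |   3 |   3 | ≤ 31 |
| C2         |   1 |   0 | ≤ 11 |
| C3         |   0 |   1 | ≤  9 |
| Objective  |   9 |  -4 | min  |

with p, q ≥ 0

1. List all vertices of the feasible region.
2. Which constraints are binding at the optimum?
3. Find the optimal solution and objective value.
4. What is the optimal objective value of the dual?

1. (0, 0), (10.33, 0), (1.333, 9), (0, 9)
2. C3, p ≥ 0
3. p = 0, q = 9, z = -36
4. -36 (by strong duality, equal to the primal optimum)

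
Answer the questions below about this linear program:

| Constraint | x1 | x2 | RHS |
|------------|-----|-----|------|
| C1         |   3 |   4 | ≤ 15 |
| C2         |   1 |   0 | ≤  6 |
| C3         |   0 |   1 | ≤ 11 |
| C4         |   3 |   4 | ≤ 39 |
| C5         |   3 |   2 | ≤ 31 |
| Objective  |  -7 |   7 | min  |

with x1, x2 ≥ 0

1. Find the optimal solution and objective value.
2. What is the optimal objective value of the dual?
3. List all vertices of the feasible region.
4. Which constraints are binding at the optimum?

1. x1 = 5, x2 = 0, z = -35
2. -35 (by strong duality, equal to the primal optimum)
3. (0, 0), (5, 0), (0, 3.75)
4. C1, x2 ≥ 0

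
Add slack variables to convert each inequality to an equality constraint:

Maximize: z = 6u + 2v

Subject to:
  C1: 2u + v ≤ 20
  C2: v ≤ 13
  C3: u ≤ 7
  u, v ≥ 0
max z = 6u + 2v

s.t.
  2u + v + s1 = 20
  v + s2 = 13
  u + s3 = 7
  u, v, s1, s2, s3 ≥ 0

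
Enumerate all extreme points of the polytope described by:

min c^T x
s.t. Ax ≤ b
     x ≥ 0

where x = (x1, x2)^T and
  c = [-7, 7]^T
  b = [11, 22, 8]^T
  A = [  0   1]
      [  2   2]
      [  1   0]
Each vertex is the intersection of two constraint boundaries that also satisfies all remaining constraints:
  x1 = 0 and x2 = 0 → (0, 0)
  x1 = 8 and x2 = 0 → (8, 0)
  2x1 + 2x2 = 22 and x1 = 8 → (8, 3)
  x2 = 11 and 2x1 + 2x2 = 22 → (0, 11)

Vertices: (0, 0), (8, 0), (8, 3), (0, 11)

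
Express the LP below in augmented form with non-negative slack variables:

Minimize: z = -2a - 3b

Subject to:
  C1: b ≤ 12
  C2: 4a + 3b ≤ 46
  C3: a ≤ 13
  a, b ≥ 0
min z = -2a - 3b

s.t.
  b + s1 = 12
  4a + 3b + s2 = 46
  a + s3 = 13
  a, b, s1, s2, s3 ≥ 0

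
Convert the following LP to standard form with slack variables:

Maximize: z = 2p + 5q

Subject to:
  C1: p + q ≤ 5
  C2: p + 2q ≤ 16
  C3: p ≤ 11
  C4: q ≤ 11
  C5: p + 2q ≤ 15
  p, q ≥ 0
max z = 2p + 5q

s.t.
  p + q + s1 = 5
  p + 2q + s2 = 16
  p + s3 = 11
  q + s4 = 11
  p + 2q + s5 = 15
  p, q, s1, s2, s3, s4, s5 ≥ 0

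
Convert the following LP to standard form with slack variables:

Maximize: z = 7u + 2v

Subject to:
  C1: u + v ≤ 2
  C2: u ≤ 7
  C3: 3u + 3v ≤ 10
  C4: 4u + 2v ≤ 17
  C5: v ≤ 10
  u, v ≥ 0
max z = 7u + 2v

s.t.
  u + v + s1 = 2
  u + s2 = 7
  3u + 3v + s3 = 10
  4u + 2v + s4 = 17
  v + s5 = 10
  u, v, s1, s2, s3, s4, s5 ≥ 0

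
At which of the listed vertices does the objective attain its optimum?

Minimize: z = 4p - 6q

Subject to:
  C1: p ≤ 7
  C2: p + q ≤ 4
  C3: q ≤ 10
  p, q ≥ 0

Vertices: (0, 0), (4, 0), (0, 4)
Evaluating z = 4p - 6q at each vertex:
  (0, 0): z = 0
  (4, 0): z = 16
  (0, 4): z = -24

The smallest value is z = -24, attained at (0, 4).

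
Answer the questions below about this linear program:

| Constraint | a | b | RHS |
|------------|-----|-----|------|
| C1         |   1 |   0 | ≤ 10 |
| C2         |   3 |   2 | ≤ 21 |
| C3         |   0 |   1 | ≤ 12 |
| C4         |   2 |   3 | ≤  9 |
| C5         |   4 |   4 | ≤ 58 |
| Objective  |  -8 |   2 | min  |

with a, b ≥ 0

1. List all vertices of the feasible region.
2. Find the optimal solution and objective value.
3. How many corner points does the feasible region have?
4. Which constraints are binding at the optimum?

1. (0, 0), (4.5, 0), (0, 3)
2. a = 4.5, b = 0, z = -36
3. 3
4. C4, b ≥ 0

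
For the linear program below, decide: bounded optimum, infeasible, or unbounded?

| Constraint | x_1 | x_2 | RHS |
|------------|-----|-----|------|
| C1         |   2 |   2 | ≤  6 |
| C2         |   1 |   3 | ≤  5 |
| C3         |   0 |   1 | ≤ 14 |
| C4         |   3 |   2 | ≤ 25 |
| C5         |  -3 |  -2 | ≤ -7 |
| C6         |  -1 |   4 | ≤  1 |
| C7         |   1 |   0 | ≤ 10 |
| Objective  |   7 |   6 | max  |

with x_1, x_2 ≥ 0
The point (3, 0) satisfies every constraint, so the LP is feasible; the constraints give x_1 ≤ 10 and x_2 ≤ 14, which with x_1, x_2 ≥ 0 keep the feasible region inside a bounded box. A feasible, bounded LP attains a finite optimum at a vertex.

Evaluating z = 7x_1 + 6x_2 at each vertex:
  (2.333, 0): z = 16.33
  (3, 0): z = 21
  (2.2, 0.8): z = 20.2
  (1.857, 0.7143): z = 17.29

The LP has an optimal solution: (3, 0) with z = 21.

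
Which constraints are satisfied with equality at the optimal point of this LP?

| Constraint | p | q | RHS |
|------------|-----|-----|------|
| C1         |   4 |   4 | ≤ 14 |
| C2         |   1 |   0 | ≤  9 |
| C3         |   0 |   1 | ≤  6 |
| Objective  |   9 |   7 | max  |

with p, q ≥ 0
Optimal: p = 3.5, q = 0
Binding: C1, q ≥ 0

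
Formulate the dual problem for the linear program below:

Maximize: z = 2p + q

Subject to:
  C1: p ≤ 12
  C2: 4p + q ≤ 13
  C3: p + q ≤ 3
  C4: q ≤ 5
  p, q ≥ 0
Minimize: z = 12y1 + 13y2 + 3y3 + 5y4

Subject to:
  C1: -y1 - 4y2 - y3 ≤ -2
  C2: -y2 - y3 - y4 ≤ -1
  y1, y2, y3, y4 ≥ 0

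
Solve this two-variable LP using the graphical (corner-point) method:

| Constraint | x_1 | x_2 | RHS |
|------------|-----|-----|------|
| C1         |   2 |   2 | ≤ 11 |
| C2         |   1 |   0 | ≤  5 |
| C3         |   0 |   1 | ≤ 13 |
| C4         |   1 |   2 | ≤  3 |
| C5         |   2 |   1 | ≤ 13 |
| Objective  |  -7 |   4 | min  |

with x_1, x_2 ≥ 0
Each vertex is the intersection of two constraint boundaries that also satisfies all remaining constraints:
  x_1 = 0 and x_2 = 0 → (0, 0)
  x_1 + 2x_2 = 3 and x_2 = 0 → (3, 0)
  x_1 + 2x_2 = 3 and x_1 = 0 → (0, 1.5)

Evaluating z = -7x_1 + 4x_2 at each vertex:
  (0, 0): z = 0
  (3, 0): z = -21
  (0, 1.5): z = 6

The minimum is at (3, 0) with z = -21.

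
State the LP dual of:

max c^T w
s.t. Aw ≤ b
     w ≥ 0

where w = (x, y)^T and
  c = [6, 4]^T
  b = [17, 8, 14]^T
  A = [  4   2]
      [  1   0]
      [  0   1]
Minimize: z = 17y1 + 8y2 + 14y3

Subject to:
  C1: -4y1 - y2 ≤ -6
  C2: -2y1 - y3 ≤ -4
  y1, y2, y3 ≥ 0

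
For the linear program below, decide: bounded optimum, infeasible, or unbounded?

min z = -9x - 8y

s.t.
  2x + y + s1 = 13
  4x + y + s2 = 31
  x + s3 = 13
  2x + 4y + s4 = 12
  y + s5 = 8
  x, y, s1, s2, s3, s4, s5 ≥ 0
The point (6, 0) satisfies every constraint, so the LP is feasible; the constraints give x ≤ 13 and y ≤ 8, which with x, y ≥ 0 keep the feasible region inside a bounded box. A feasible, bounded LP attains a finite optimum at a vertex.

Evaluating z = -9x - 8y at each vertex:
  (0, 0): z = 0
  (6, 0): z = -54
  (0, 3): z = -24

Feasible with finite optimum z* = -54 at (6, 0).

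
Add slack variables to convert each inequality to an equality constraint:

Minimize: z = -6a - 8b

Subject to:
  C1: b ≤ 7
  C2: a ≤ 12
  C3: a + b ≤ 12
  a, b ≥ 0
min z = -6a - 8b

s.t.
  b + s1 = 7
  a + s2 = 12
  a + b + s3 = 12
  a, b, s1, s2, s3 ≥ 0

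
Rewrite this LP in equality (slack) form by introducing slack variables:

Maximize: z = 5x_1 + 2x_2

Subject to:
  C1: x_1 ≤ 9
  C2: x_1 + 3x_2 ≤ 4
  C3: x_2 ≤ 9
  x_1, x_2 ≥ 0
max z = 5x_1 + 2x_2

s.t.
  x_1 + s1 = 9
  x_1 + 3x_2 + s2 = 4
  x_2 + s3 = 9
  x_1, x_2, s1, s2, s3 ≥ 0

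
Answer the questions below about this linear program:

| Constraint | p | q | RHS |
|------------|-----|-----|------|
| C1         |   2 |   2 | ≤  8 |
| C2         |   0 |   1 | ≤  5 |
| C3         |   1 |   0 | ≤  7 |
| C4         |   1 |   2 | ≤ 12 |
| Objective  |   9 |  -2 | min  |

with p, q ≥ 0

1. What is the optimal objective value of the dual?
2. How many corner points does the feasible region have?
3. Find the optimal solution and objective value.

1. -8 (by strong duality, equal to the primal optimum)
2. 3
3. p = 0, q = 4, z = -8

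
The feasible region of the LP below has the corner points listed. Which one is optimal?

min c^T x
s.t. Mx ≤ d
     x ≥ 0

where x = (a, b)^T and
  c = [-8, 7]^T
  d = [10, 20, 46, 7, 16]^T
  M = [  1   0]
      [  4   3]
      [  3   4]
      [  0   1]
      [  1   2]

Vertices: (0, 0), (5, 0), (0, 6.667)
(5, 0) with z = -40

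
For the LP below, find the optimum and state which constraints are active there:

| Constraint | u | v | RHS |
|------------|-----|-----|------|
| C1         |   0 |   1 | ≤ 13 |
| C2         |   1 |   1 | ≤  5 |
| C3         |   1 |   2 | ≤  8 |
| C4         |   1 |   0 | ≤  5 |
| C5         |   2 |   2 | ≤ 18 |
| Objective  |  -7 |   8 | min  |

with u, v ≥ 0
Optimal: u = 5, v = 0
Binding: C2, C4, v ≥ 0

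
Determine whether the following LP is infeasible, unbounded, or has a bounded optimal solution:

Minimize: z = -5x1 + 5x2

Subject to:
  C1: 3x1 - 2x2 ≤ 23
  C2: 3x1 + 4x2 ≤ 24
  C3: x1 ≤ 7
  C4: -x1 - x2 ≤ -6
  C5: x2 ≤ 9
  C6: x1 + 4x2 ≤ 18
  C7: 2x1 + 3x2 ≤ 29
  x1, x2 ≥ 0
The point (7, 0) satisfies every constraint, so the LP is feasible; the constraints give x1 ≤ 7 and x2 ≤ 9, which with x1, x2 ≥ 0 keep the feasible region inside a bounded box. A feasible, bounded LP attains a finite optimum at a vertex.

Evaluating z = -5x1 + 5x2 at each vertex:
  (6, 0): z = -30
  (7, 0): z = -35
  (7, 0.75): z = -31.25
  (3, 3.75): z = 3.75
  (2, 4): z = 10

Bounded optimum: z* = -35 at (7, 0).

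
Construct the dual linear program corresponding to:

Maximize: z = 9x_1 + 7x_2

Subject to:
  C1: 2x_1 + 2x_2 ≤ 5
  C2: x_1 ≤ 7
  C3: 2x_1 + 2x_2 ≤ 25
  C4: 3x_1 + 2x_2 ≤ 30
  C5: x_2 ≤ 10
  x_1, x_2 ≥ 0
Minimize: z = 5y1 + 7y2 + 25y3 + 30y4 + 10y5

Subject to:
  C1: -2y1 - y2 - 2y3 - 3y4 ≤ -9
  C2: -2y1 - 2y3 - 2y4 - y5 ≤ -7
  y1, y2, y3, y4, y5 ≥ 0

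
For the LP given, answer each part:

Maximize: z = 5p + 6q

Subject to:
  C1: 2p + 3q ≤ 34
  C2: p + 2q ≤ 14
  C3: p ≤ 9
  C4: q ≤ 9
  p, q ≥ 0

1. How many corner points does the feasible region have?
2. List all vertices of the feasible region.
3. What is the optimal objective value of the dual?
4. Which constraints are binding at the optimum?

1. 4
2. (0, 0), (9, 0), (9, 2.5), (0, 7)
3. 60 (by strong duality, equal to the primal optimum)
4. C2, C3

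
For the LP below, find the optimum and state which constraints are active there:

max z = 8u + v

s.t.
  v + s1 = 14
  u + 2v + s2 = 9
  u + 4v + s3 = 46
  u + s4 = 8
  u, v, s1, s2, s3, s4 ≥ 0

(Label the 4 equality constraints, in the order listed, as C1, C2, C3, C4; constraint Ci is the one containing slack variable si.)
Optimal: u = 8, v = 0.5
Slack at optimum:
  C1: slack = 13.5
  C2: slack = 0 (binding)
  C3: slack = 36
  C4: slack = 0 (binding)
  u ≥ 0: u = 8
  v ≥ 0: v = 0.5
Binding constraints: C2, C4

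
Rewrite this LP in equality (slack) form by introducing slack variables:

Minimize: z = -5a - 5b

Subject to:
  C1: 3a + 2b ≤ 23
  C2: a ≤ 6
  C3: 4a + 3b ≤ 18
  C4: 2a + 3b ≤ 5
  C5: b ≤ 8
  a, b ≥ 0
min z = -5a - 5b

s.t.
  3a + 2b + s1 = 23
  a + s2 = 6
  4a + 3b + s3 = 18
  2a + 3b + s4 = 5
  b + s5 = 8
  a, b, s1, s2, s3, s4, s5 ≥ 0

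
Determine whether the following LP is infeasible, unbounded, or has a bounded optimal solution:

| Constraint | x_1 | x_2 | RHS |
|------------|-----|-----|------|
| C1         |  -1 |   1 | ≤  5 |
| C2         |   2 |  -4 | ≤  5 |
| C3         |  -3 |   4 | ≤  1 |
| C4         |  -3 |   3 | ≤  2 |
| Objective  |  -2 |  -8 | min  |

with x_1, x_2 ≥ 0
Feasible point: (0, 0) satisfies every constraint, so the LP is feasible.
Direction d = (2, 1): for each constraint row a, a·d ≤ 0 —
  (-1)(2) + (1)(1) = -1 ≤ 0
  (2)(2) + (-4)(1) = 0 ≤ 0
  (-3)(2) + (4)(1) = -2 ≤ 0
  (-3)(2) + (3)(1) = -3 ≤ 0
and d ≥ 0, so (0, 0) + t·d stays feasible for every t ≥ 0. Along this ray z = -2x_1 - 8x_2 changes by -12 per unit t, so z → −∞.

Unbounded — the objective can decrease without bound over the feasible region.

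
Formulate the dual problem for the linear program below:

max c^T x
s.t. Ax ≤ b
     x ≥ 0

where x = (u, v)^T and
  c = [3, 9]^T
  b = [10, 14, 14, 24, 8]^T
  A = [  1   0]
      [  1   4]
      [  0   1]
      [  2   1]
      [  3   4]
Minimize: z = 10y1 + 14y2 + 14y3 + 24y4 + 8y5

Subject to:
  C1: -y1 - y2 - 2y4 - 3y5 ≤ -3
  C2: -4y2 - y3 - y4 - 4y5 ≤ -9
  y1, y2, y3, y4, y5 ≥ 0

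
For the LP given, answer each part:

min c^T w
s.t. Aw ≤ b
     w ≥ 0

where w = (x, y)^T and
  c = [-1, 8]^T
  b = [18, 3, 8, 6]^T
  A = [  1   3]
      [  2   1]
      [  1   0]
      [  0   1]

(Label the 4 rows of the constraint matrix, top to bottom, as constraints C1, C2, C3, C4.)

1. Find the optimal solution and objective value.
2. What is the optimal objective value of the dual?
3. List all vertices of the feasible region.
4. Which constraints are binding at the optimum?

1. x = 1.5, y = 0, z = -1.5
2. -1.5 (by strong duality, equal to the primal optimum)
3. (0, 0), (1.5, 0), (0, 3)
4. C2, y ≥ 0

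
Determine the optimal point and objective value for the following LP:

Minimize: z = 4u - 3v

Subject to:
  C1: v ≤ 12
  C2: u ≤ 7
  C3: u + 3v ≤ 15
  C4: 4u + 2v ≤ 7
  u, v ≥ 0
Each vertex is the intersection of two constraint boundaries that also satisfies all remaining constraints:
  u = 0 and v = 0 → (0, 0)
  4u + 2v = 7 and v = 0 → (1.75, 0)
  4u + 2v = 7 and u = 0 → (0, 3.5)

Evaluating z = 4u - 3v at each vertex:
  (0, 0): z = 0
  (1.75, 0): z = 7
  (0, 3.5): z = -10.5

The minimum is at (0, 3.5) with z = -10.5.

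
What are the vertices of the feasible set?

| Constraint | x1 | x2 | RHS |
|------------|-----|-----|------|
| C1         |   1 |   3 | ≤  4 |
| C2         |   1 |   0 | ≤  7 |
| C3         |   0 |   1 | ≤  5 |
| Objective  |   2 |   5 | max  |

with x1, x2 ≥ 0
Each vertex is the intersection of two constraint boundaries that also satisfies all remaining constraints:
  x1 = 0 and x2 = 0 → (0, 0)
  x1 + 3x2 = 4 and x2 = 0 → (4, 0)
  x1 + 3x2 = 4 and x1 = 0 → (0, 1.333)

Vertices: (0, 0), (4, 0), (0, 1.333)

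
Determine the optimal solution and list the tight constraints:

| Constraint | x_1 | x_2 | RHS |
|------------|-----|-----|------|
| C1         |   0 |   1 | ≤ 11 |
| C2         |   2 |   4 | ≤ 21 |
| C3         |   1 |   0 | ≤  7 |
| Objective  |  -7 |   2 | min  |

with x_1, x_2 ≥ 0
Optimal: x_1 = 7, x_2 = 0
Binding: C3, x_2 ≥ 0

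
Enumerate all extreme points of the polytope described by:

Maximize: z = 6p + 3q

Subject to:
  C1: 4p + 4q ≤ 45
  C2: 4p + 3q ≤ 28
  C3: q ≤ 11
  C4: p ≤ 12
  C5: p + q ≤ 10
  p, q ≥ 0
Each vertex is the intersection of two constraint boundaries that also satisfies all remaining constraints:
  p = 0 and q = 0 → (0, 0)
  4p + 3q = 28 and q = 0 → (7, 0)
  4p + 3q = 28 and p = 0 → (0, 9.333)

Vertices: (0, 0), (7, 0), (0, 9.333)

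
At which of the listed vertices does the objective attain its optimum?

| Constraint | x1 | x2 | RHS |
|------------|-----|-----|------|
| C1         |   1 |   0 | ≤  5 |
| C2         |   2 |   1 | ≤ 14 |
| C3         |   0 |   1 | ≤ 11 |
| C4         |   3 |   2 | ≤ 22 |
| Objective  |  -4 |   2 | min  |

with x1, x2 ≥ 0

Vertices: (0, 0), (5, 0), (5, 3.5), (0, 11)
Evaluating z = -4x1 + 2x2 at each vertex:
  (0, 0): z = 0
  (5, 0): z = -20
  (5, 3.5): z = -13
  (0, 11): z = 22

The smallest value is z = -20, attained at (5, 0).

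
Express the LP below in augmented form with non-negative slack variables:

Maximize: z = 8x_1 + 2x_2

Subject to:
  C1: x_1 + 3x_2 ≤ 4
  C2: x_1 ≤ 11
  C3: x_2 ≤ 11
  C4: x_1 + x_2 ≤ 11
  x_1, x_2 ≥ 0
max z = 8x_1 + 2x_2

s.t.
  x_1 + 3x_2 + s1 = 4
  x_1 + s2 = 11
  x_2 + s3 = 11
  x_1 + x_2 + s4 = 11
  x_1, x_2, s1, s2, s3, s4 ≥ 0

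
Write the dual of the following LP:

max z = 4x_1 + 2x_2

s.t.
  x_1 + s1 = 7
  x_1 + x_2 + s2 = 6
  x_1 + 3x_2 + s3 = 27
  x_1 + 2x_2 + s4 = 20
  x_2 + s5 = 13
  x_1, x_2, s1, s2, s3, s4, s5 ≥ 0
Minimize: z = 7y1 + 6y2 + 27y3 + 20y4 + 13y5

Subject to:
  C1: -y1 - y2 - y3 - y4 ≤ -4
  C2: -y2 - 3y3 - 2y4 - y5 ≤ -2
  y1, y2, y3, y4, y5 ≥ 0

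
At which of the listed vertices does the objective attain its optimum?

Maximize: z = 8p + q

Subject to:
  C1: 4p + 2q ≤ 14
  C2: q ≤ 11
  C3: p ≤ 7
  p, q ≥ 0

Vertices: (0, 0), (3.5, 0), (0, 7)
Evaluating z = 8p + q at each vertex:
  (0, 0): z = 0
  (3.5, 0): z = 28
  (0, 7): z = 7

The largest value is z = 28, attained at (3.5, 0).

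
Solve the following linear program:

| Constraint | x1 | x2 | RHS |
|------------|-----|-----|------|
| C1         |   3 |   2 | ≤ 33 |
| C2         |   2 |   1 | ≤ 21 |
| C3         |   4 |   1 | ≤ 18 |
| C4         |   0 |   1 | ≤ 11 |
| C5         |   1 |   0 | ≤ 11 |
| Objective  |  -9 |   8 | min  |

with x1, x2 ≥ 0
Each vertex is the intersection of two constraint boundaries that also satisfies all remaining constraints:
  x1 = 0 and x2 = 0 → (0, 0)
  4x1 + x2 = 18 and x2 = 0 → (4.5, 0)
  4x1 + x2 = 18 and x2 = 11 → (1.75, 11)
  x2 = 11 and x1 = 0 → (0, 11)

Evaluating z = -9x1 + 8x2 at each vertex:
  (0, 0): z = 0
  (4.5, 0): z = -40.5
  (1.75, 11): z = 72.25
  (0, 11): z = 88

The minimum is at (4.5, 0) with z = -40.5.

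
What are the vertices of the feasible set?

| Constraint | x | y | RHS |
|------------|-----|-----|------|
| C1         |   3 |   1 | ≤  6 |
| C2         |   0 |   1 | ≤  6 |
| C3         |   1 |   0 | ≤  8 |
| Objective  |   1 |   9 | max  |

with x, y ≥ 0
Each vertex is the intersection of two constraint boundaries that also satisfies all remaining constraints:
  x = 0 and y = 0 → (0, 0)
  3x + y = 6 and y = 0 → (2, 0)
  3x + y = 6 and y = 6 → (0, 6)

Vertices: (0, 0), (2, 0), (0, 6)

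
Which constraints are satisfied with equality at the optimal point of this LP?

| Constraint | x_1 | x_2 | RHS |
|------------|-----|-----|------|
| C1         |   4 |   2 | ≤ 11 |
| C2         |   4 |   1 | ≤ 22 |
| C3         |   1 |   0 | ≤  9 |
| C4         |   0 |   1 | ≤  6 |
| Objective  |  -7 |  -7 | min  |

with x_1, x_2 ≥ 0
Optimal: x_1 = 0, x_2 = 5.5
Slack at optimum:
  C1: slack = 0 (binding)
  C2: slack = 16.5
  C3: slack = 9
  C4: slack = 0.5
  x_1 ≥ 0: x_1 = 0 (binding)
  x_2 ≥ 0: x_2 = 5.5
Binding constraints: C1, x_1 ≥ 0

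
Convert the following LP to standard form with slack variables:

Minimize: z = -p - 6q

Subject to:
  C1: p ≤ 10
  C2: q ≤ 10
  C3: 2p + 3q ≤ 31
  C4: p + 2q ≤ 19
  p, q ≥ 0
min z = -p - 6q

s.t.
  p + s1 = 10
  q + s2 = 10
  2p + 3q + s3 = 31
  p + 2q + s4 = 19
  p, q, s1, s2, s3, s4 ≥ 0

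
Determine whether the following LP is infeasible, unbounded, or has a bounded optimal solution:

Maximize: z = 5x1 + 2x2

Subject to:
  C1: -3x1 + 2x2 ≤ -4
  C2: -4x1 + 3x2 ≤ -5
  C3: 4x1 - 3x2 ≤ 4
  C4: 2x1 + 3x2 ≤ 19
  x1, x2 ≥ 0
C3 requires 4x1 - 3x2 ≤ 4, while C2 (-4x1 + 3x2 ≤ -5) is equivalent to 4x1 - 3x2 ≥ 5. Together they would need 5 ≤ 4x1 - 3x2 ≤ 4, which is impossible since 5 > 4. No point satisfies all constraints.

The feasible region is empty; the LP is infeasible.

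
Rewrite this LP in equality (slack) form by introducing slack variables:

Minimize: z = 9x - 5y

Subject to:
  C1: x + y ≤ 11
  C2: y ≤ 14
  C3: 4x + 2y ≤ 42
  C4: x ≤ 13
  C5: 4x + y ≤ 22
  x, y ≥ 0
min z = 9x - 5y

s.t.
  x + y + s1 = 11
  y + s2 = 14
  4x + 2y + s3 = 42
  x + s4 = 13
  4x + y + s5 = 22
  x, y, s1, s2, s3, s4, s5 ≥ 0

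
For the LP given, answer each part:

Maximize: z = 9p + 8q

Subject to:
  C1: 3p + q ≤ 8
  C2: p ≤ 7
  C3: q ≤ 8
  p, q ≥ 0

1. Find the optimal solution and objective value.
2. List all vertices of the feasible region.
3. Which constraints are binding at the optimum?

1. p = 0, q = 8, z = 64
2. (0, 0), (2.667, 0), (0, 8)
3. C1, C3, p ≥ 0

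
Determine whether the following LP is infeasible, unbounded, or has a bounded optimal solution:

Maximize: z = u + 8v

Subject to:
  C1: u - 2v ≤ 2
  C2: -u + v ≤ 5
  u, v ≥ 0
Feasible point: (0, 0) satisfies every constraint, so the LP is feasible.
Direction d = (1, 1): for each constraint row a, a·d ≤ 0 —
  (1)(1) + (-2)(1) = -1 ≤ 0
  (-1)(1) + (1)(1) = 0 ≤ 0
and d ≥ 0, so (0, 0) + t·d stays feasible for every t ≥ 0. Along this ray z = u + 8v changes by 9 per unit t, so z → +∞.

Unbounded: there is a feasible ray along which z → +∞.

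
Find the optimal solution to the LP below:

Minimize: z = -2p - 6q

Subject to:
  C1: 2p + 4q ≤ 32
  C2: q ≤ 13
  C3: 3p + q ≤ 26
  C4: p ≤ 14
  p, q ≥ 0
p = 0, q = 8, z = -48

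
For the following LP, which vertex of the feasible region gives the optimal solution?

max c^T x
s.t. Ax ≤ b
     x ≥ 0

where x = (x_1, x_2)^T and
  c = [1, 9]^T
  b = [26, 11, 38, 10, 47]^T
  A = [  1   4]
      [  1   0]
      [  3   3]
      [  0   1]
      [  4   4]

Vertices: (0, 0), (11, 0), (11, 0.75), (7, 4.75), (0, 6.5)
(0, 6.5) with z = 58.5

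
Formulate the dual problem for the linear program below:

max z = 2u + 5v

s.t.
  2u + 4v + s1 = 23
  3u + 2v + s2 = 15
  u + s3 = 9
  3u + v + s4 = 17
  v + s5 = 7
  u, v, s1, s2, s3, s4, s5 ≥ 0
Minimize: z = 23y1 + 15y2 + 9y3 + 17y4 + 7y5

Subject to:
  C1: -2y1 - 3y2 - y3 - 3y4 ≤ -2
  C2: -4y1 - 2y2 - y4 - y5 ≤ -5
  y1, y2, y3, y4, y5 ≥ 0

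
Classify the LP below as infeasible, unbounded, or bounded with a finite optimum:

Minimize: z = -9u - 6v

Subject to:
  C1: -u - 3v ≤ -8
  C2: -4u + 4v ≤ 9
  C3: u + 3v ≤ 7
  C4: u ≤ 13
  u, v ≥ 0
C3 requires u + 3v ≤ 7, while C1 (-u - 3v ≤ -8) is equivalent to u + 3v ≥ 8. Together they would need 8 ≤ u + 3v ≤ 7, which is impossible since 8 > 7. No point satisfies all constraints.

The feasible region is empty; the LP is infeasible.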